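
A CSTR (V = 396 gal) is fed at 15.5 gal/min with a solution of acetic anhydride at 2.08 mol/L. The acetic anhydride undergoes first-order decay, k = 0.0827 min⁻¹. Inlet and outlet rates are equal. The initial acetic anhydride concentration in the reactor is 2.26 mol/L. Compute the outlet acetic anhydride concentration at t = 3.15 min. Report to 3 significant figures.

Accumulation = in − out − consumed: V dC/dt = Q C_in − Q C − k V C.
dC/dt = (Q/V) C_in − (Q/V + k) C; effective rate a = Q/V + k = 0.039141 + 0.0827 = 0.12184 min⁻¹.
C_ss = Q C_in/(Q + kV) = 0.66820 mol/L; C(t) = C_ss + (C₀ − C_ss) e^(−a t).
C(3.15) = 0.66820 + (1.5918)·e^(−0.12184·3.15) = 0.66820 + (1.5918)·0.68127 = 1.7526 mol/L.

1.75 mol/L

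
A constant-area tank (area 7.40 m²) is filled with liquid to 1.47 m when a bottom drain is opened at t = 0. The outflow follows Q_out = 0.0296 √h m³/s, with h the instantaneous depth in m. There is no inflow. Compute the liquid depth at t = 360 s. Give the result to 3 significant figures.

0.242 m

Mass balance (ρ constant): A dh/dt = −0.0296 √h.
This is separable: 2 d(√h)/dt = −0.0296/A, so √h = √h₀ − (0.0296/(2A)) t.
√h = √1.47 − 0.0296·360/(2·7.40) = 1.2124 − 0.72000 = 0.49244.
h = 0.49244² = 0.24249 m.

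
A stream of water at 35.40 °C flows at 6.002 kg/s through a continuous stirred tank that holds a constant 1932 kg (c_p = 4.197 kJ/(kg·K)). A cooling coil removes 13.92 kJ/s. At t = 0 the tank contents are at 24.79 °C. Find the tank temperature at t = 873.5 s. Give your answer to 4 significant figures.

First-law balance (no shaft work): M c_p dT/dt = ṁ c_p (T_in − T) − 13.92.
τ = M/ṁ = 321.893 s; T_ss = T_in − Q̇/(ṁ c_p) = 35.40 − 13.92/(6.002·4.197) = 34.8474 °C.
T approaches T_ss exponentially: T(t) = T_ss + (T₀ − T_ss) e^(−t/τ).
T(873.5) = 34.8474 + (-10.0574)·e^(−873.5/321.893) = 34.8474 + (-10.0574)·0.0662952 = 34.1807 °C.

34.18 °C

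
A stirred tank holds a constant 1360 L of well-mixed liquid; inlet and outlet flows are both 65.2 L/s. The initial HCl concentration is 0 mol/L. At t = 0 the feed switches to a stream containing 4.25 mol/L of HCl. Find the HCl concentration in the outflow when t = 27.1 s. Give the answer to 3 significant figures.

Species balance on the tank: V dC/dt = Q(C_in − C).
So dC/dt = (C_in − C)/τ with τ = V/Q = 1360/65.2 = 20.859 s.
C approaches C_in exponentially: C(t) = C_in + (C₀ − C_in) e^(−t/τ).
C(27.1) = 4.25 + (0 − 4.25)·e^(−27.1/20.859) = 4.25 + (-4.2500)·0.27275 = 3.0908 mol/L.

3.09 mol/L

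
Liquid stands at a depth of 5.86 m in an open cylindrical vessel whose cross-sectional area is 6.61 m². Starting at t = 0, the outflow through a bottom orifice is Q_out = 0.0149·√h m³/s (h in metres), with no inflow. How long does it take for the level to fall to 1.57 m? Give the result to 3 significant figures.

With no inflow, A dh/dt = −0.0149 √h.
This is separable: 2 d(√h)/dt = −0.0149/A, so √h = √h₀ − (0.0149/(2A)) t.
t = 2A(√h₀ − √h)/0.0149 = 2·6.61·(√5.86 − √1.57)/0.0149
  = 13.220 × (2.4207 − 1.2530) / 0.0149 = 1036.1 s.

1040 s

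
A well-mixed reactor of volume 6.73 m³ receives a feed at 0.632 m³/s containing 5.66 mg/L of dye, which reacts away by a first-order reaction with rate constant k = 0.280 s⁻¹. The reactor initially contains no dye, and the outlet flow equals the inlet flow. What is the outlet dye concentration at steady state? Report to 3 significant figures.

1.42 mg/L

V dC/dt = Q(C_in − C) − k V C.
Steady state (dC/dt = 0): C_ss = Q C_in/(Q + kV) = C_in/(1 + kV/Q).
C_ss = 0.632·5.66/(0.632 + 0.280·6.73) = 3.5771/2.5164 = 1.4215 mg/L.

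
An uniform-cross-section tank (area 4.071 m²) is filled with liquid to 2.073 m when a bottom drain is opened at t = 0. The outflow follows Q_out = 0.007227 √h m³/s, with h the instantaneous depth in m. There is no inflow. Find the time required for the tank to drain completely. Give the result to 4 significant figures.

1622 s

Volume balance on the tank: A dh/dt = −0.007227 √h.
Separate and integrate: 2(√h − √h₀) = −(0.007227/A) t.
Set h = 0: 2√h₀ = (0.007227/A) t_empty ⇒ t_empty = 2A√h₀/0.007227.
t_empty = 2·4.071·√2.073/0.007227 = 8.14200·1.43979/0.007227 = 1622.08 s.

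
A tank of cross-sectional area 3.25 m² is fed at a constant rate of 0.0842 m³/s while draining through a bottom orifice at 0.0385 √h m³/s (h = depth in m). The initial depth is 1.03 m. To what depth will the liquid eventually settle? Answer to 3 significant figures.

Unsteady balance on liquid volume: A dh/dt = Q_in − 0.0385 √h. At steady state dh/dt = 0:
Q_in = 0.0385 √h_ss ⇒ √h_ss = 0.0842/0.0385 = 2.1870.
h_ss = 2.1870² = 4.7830 m. (Since h₀ = 1.03 m < h_ss, the level will rise toward this value.)

4.78 m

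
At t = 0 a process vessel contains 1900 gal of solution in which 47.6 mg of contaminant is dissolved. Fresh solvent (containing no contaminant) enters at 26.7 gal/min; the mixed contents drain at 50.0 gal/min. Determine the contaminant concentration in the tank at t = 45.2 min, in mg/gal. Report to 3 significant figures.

0.00992 mg/gal

Total volume: dV/dt = Q_in − Q_out = -23.300 gal/min, so V(t) = 1900 − 23.300 t and V(45.2) = 846.84 gal.
Solute balance: dm/dt = 0 − Q_out C = −Q_out m/V(t).
Separate: dm/m = −Q_out dt/V(t) ⇒ ln(m/m₀) = −(Q_out/(Q_in−Q_out)) ln(V/V₀).
m = m₀ (V₀/V)^(Q_out/(Q_in−Q_out)) = 47.6 × (1900/846.84)^(-2.1459) = 8.4041 mg.
C = m/V = 8.4041/846.84 = 0.0099241 mg/gal.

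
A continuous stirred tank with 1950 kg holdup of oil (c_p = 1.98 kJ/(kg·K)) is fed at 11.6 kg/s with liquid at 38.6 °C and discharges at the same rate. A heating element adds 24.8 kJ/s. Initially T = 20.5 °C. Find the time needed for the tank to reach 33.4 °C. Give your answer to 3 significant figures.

M c_p dT/dt = ṁ c_p (T_in − T) + Q̇.
τ = M/ṁ = 168.10 s; T_ss = T_in + Q̇/(ṁ c_p) = 39.680 °C.
T(t) = T_ss + (T₀ − T_ss) e^(−t/τ). Set T = 33.4:
e^(−t/τ) = (33.4 − 39.680)/(20.5 − 39.680) = 0.32742
t = −168.10 · ln(0.32742) = 187.69 s.

188 s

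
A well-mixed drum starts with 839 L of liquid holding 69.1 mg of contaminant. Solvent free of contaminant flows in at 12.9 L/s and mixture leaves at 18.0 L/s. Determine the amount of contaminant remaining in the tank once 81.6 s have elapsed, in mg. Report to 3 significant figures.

Total volume: dV/dt = Q_in − Q_out = -5.1000 L/s, so V(t) = 839 − 5.1000 t and V(81.6) = 422.84 L.
No contaminant enters, so dm/dt = −Q_out · (m/V).
dm/m = −Q_out dt/(V₀ − 5.1000 t); integrating gives ln(m/m₀) = −(Q_out/(Q_in−Q_out)) ln(V/V₀).
m = m₀ (V₀/V)^(Q_out/(Q_in−Q_out)) = 69.1 × (839/422.84)^(-3.5294) = 6.1542 mg.

6.15 mg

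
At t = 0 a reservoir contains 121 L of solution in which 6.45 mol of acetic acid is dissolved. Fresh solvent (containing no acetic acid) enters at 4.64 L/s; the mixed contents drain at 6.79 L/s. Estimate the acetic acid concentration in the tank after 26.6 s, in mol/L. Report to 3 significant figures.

0.0134 mol/L

Total volume: dV/dt = Q_in − Q_out = -2.1500 L/s, so V(t) = 121 − 2.1500 t and V(26.6) = 63.810 L.
Solute balance: dm/dt = 0 − Q_out C = −Q_out m/V(t).
Separate: dm/m = −Q_out dt/V(t) ⇒ ln(m/m₀) = −(Q_out/(Q_in−Q_out)) ln(V/V₀).
m = m₀ (V₀/V)^(Q_out/(Q_in−Q_out)) = 6.45 × (121/63.810)^(-3.1581) = 0.85492 mol.
C = m/V = 0.85492/63.810 = 0.013398 mol/L.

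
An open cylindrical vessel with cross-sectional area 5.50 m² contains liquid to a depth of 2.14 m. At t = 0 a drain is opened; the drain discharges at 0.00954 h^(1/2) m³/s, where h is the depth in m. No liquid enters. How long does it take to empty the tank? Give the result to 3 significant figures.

1690 s

With no inflow, A dh/dt = −0.00954 √h.
Separate and integrate: 2(√h − √h₀) = −(0.00954/A) t.
Tank is empty when √h = 0: t_empty = 2A√h₀/0.00954.
t_empty = 2·5.50·√2.14/0.00954 = 11.000·1.4629/0.00954 = 1686.8 s.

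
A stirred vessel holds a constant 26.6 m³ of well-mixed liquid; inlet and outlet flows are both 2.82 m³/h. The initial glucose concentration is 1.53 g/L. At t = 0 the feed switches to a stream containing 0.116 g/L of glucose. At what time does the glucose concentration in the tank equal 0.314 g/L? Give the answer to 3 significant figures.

18.5 h

Species balance: V dC/dt = Q(C_in − C) ⇒ τ = V/Q = 9.4326 h.
C(t) = C_in + (C₀ − C_in) e^(−t/τ). Set C = 0.314 and solve for t:
e^(−t/τ) = (C − C_in)/(C₀ − C_in) = (0.314 − 0.116)/(1.53 − 0.116) = 0.14003
t = −τ ln(…) = 9.4326 × 1.9659 = 18.544 h.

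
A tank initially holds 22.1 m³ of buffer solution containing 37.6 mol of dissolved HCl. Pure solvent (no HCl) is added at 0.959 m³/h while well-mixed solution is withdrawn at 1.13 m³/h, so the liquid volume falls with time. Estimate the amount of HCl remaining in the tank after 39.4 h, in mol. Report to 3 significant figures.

3.40 mol

Total volume: dV/dt = Q_in − Q_out = -0.17100 m³/h, so V(t) = 22.1 − 0.17100 t and V(39.4) = 15.363 m³.
No HCl enters, so dm/dt = −Q_out · (m/V).
Separate: dm/m = −Q_out dt/V(t) ⇒ ln(m/m₀) = −(Q_out/(Q_in−Q_out)) ln(V/V₀).
m = m₀ (V₀/V)^(Q_out/(Q_in−Q_out)) = 37.6 × (22.1/15.363)^(-6.6082) = 3.4007 mol.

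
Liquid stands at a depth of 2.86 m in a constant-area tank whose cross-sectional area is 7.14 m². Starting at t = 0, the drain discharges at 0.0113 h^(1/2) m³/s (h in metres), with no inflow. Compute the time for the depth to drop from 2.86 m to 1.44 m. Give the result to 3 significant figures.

A dh/dt = −Q_out = −0.0113 √h.
This is separable: 2 d(√h)/dt = −0.0113/A, so √h = √h₀ − (0.0113/(2A)) t.
t = 2A(√h₀ − √h)/0.0113 = 2·7.14·(√2.86 − √1.44)/0.0113
  = 14.280 × (1.6912 − 1.2000) / 0.0113 = 620.68 s.

621 s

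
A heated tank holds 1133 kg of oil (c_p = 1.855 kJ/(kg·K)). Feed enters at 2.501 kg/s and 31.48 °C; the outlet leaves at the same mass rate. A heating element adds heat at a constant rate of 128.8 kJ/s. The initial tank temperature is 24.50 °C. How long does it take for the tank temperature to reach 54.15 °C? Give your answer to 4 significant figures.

M c_p dT/dt = ṁ c_p (T_in − T) + Q̇.
τ = M/ṁ = 453.019 s; T_ss = T_in + Q̇/(ṁ c_p) = 59.2425 °C.
T(t) = T_ss + (T₀ − T_ss) e^(−t/τ). Set T = 54.15:
e^(−t/τ) = (54.15 − 59.2425)/(24.50 − 59.2425) = 0.146578
t = −453.019 · ln(0.146578) = 869.886 s.

869.9 s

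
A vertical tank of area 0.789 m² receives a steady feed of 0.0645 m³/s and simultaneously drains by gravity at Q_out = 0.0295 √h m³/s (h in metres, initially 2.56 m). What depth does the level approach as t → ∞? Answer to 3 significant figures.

Level balance: A dh/dt = 0.0645 − 0.0295 √h. Setting dh/dt = 0:
Q_in = 0.0295 √h_ss ⇒ √h_ss = 0.0645/0.0295 = 2.1864.
h_ss = 2.1864² = 4.7805 m. (Since h₀ = 2.56 m < h_ss, the level will rise toward this value.)

4.78 m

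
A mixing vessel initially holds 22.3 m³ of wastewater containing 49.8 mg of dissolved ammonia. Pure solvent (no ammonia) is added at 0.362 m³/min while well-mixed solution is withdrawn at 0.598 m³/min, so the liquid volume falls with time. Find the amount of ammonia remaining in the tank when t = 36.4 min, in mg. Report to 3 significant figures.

Total volume: dV/dt = Q_in − Q_out = -0.23600 m³/min, so V(t) = 22.3 − 0.23600 t and V(36.4) = 13.710 m³.
No ammonia enters, so dm/dt = −Q_out · (m/V).
Separate: dm/m = −Q_out dt/V(t) ⇒ ln(m/m₀) = −(Q_out/(Q_in−Q_out)) ln(V/V₀).
m = m₀ (V₀/V)^(Q_out/(Q_in−Q_out)) = 49.8 × (22.3/13.710)^(-2.5339) = 14.517 mg.

14.5 mg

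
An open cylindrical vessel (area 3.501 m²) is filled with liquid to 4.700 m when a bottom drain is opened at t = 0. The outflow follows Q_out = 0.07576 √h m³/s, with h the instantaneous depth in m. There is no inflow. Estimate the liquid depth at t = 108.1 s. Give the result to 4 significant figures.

Volume balance on the tank: A dh/dt = −0.07576 √h.
∫ h^(−1/2) dh = −(0.07576/A) ∫ dt, giving 2√h = 2√h₀ − (0.07576/A) t.
√h = √4.700 − 0.07576·108.1/(2·3.501) = 2.16795 − 1.16962 = 0.998332.
h = 0.998332² = 0.996666 m.

0.9967 m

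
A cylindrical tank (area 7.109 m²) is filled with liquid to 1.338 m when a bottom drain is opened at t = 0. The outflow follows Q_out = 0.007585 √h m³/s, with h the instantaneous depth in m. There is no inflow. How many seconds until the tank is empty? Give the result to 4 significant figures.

2168 s

Accumulation of liquid (constant cross-section A): A dh/dt = −0.007585 √h.
Separate and integrate: 2(√h − √h₀) = −(0.007585/A) t.
Tank is empty when √h = 0: t_empty = 2A√h₀/0.007585.
t_empty = 2·7.109·√1.338/0.007585 = 14.2180·1.15672/0.007585 = 2168.26 s.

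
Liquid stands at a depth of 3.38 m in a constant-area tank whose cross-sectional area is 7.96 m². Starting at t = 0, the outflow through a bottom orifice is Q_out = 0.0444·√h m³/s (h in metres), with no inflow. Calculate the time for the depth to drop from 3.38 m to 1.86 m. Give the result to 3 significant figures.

170 s

Volume balance on the tank: A dh/dt = −0.0444 √h.
This is separable: 2 d(√h)/dt = −0.0444/A, so √h = √h₀ − (0.0444/(2A)) t.
t = 2A(√h₀ − √h)/0.0444 = 2·7.96·(√3.38 − √1.86)/0.0444
  = 15.920 × (1.8385 − 1.3638) / 0.0444 = 170.19 s.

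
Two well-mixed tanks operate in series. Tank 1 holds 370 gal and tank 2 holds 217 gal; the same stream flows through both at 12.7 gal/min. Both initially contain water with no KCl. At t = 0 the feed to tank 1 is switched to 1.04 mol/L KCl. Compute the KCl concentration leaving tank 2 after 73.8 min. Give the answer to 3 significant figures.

0.860 mol/L

Each tank obeys Vᵢ dCᵢ/dt = Q(Cᵢ₋₁ − Cᵢ), so τᵢ = Vᵢ/Q.
τ₁ = 370/12.7 = 29.134 min; τ₂ = 217/12.7 = 17.087 min.
Solving the cascade with C₁(0)=C₂(0)=0 gives C₂(t) = C_in[1 − (τ₁ e^(−t/τ₁) − τ₂ e^(−t/τ₂))/(τ₁ − τ₂)].
At t = 73.8: e^(−t/τ₁) = 0.079410, e^(−t/τ₂) = 0.013311.
C₂ = 1.04·[1 − (29.134·0.079410 − 17.087·0.013311)/(12.047)] = 1.04·0.82684 = 0.85992 mol/L.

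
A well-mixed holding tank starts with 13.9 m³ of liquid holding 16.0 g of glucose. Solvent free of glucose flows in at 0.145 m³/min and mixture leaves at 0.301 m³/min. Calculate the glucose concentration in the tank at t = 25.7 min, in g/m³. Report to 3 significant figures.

0.839 g/m³

Let m(t) be the amount of glucose. Volume: V(t) = V₀ + (Q_in − Q_out) t = 13.9 − 0.15600 t; V(25.7) = 9.8908 m³.
No glucose enters, so dm/dt = −Q_out · (m/V).
dm/m = −Q_out dt/(V₀ − 0.15600 t); integrating gives ln(m/m₀) = −(Q_out/(Q_in−Q_out)) ln(V/V₀).
m = m₀ (V₀/V)^(Q_out/(Q_in−Q_out)) = 16.0 × (13.9/9.8908)^(-1.9295) = 8.2980 g.
C = m/V = 8.2980/9.8908 = 0.83896 g/m³.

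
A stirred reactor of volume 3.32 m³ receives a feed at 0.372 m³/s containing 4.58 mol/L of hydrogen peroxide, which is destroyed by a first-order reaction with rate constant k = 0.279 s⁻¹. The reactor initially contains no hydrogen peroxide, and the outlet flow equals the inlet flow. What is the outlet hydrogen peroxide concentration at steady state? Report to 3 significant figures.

V dC/dt = Q(C_in − C) − k V C.
At steady state: 0 = Q C_in − (Q + kV) C_ss, so C_ss = Q C_in/(Q + kV).
C_ss = 0.372·4.58/(0.372 + 0.279·3.32) = 1.7038/1.2983 = 1.3123 mol/L.

1.31 mol/L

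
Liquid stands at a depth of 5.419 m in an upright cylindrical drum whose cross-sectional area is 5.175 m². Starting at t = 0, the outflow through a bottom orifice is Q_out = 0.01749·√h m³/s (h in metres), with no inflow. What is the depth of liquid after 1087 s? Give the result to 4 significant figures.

0.2411 m

A dh/dt = −Q_out = −0.01749 √h.
This is separable: 2 d(√h)/dt = −0.01749/A, so √h = √h₀ − (0.01749/(2A)) t.
√h = √5.419 − 0.01749·1087/(2·5.175) = 2.32787 − 1.83687 = 0.491002.
h = 0.491002² = 0.241083 m.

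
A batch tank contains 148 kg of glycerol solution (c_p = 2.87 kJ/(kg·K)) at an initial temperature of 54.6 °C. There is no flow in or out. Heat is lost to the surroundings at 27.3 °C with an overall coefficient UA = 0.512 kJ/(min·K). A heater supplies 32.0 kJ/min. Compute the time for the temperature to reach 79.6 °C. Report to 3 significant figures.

Energy balance: M c_p dT/dt = −UA(T − T_amb) + Q̇.
τ = M c_p/UA = 829.61 min; T_ss = T_amb + Q̇/UA = 27.3 + 32.0/0.512 = 89.800 °C.
T(t) = T_ss + (T₀ − T_ss)e^(−t/τ); set T = 79.6:
t = −τ ln[(T − T_ss)/(T₀ − T_ss)] = −829.61 · ln(0.28977) = 1027.6 min.

1030 min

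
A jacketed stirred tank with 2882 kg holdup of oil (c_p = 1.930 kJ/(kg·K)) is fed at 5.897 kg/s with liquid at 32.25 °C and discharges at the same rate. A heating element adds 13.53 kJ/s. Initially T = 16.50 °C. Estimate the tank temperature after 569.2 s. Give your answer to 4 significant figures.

M c_p dT/dt = ṁ c_p (T_in − T) + Q̇.
Rearrange: dT/dt = (T_ss − T)/τ with τ = M/ṁ = 488.723 s and T_ss = T_in + Q̇/(ṁ c_p) = 33.4388 °C.
This is linear first-order; T(t) = T_ss + (T₀ − T_ss) e^(−t/τ).
T(569.2) = 33.4388 + (-16.9388)·e^(−569.2/488.723) = 33.4388 + (-16.9388)·0.312026 = 28.1534 °C.

28.15 °C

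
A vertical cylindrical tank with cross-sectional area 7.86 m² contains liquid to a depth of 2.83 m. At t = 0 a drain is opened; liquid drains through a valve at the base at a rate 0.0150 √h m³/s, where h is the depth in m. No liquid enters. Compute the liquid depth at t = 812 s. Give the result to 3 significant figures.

A dh/dt = −Q_out = −0.0150 √h.
∫ h^(−1/2) dh = −(0.0150/A) ∫ dt, giving 2√h = 2√h₀ − (0.0150/A) t.
√h = √2.83 − 0.0150·812/(2·7.86) = 1.6823 − 0.77481 = 0.90745.
h = 0.90745² = 0.82347 m.

0.823 m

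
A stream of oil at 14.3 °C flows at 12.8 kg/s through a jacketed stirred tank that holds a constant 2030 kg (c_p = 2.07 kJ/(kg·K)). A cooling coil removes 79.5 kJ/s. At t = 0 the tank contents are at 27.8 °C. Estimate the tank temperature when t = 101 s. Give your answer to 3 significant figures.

20.0 °C

First-law balance (no shaft work): M c_p dT/dt = ṁ c_p (T_in − T) − 79.5.
Rearrange: dT/dt = (T_ss − T)/τ with τ = M/ṁ = 158.59 s and T_ss = T_in − Q̇/(ṁ c_p) = 11.300 °C.
Integrating: T(t) = T_ss + (T₀ − T_ss) e^(−t/τ).
T(101) = 11.300 + (16.500)·e^(−101/158.59) = 11.300 + (16.500)·0.52896 = 20.028 °C.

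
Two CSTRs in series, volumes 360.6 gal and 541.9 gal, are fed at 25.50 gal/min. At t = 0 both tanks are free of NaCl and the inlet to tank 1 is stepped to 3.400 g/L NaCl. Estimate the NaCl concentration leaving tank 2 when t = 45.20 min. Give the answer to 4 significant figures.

Each tank obeys Vᵢ dCᵢ/dt = Q(Cᵢ₋₁ − Cᵢ), so τᵢ = Vᵢ/Q.
τ₁ = 360.6/25.50 = 14.1412 min; τ₂ = 541.9/25.50 = 21.2510 min.
Tank 1: C₁ = C_in(1 − e^(−t/τ₁)). Tank 2 (τ₁ ≠ τ₂): C₂ = C_in[1 − (τ₁ e^(−t/τ₁) − τ₂ e^(−t/τ₂))/(τ₁ − τ₂)].
At t = 45.20: e^(−t/τ₁) = 0.0409117, e^(−t/τ₂) = 0.119199.
C₂ = 3.400·[1 − (14.1412·0.0409117 − 21.2510·0.119199)/(-7.10980)] = 3.400·0.725090 = 2.46531 g/L.

2.465 g/L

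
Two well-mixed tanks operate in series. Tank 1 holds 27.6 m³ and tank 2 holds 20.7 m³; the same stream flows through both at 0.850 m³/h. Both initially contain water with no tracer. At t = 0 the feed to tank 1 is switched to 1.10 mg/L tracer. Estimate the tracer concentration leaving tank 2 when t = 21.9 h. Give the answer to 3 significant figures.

Time constants: τᵢ = Vᵢ/Q for each well-mixed tank.
τ₁ = 27.6/0.850 = 32.471 h; τ₂ = 20.7/0.850 = 24.353 h.
Tank 1: C₁ = C_in(1 − e^(−t/τ₁)). Tank 2 (τ₁ ≠ τ₂): C₂ = C_in[1 − (τ₁ e^(−t/τ₁) − τ₂ e^(−t/τ₂))/(τ₁ − τ₂)].
At t = 21.9: e^(−t/τ₁) = 0.50943, e^(−t/τ₂) = 0.40686.
C₂ = 1.10·[1 − (32.471·0.50943 − 24.353·0.40686)/(8.1176)] = 1.10·0.18286 = 0.20115 mg/L.

0.201 mg/L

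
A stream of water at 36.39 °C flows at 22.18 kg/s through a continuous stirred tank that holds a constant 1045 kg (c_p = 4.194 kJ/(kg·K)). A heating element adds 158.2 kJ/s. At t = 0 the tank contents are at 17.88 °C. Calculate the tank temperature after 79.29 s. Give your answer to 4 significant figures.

34.33 °C

Energy balance: M c_p dT/dt = ṁ c_p (T_in − T) + 158.2.
τ = M/ṁ = 47.1145 s; T_ss = T_in + Q̇/(ṁ c_p) = 36.39 + 158.2/(22.18·4.194) = 38.0907 °C.
Integrating: T(t) = T_ss + (T₀ − T_ss) e^(−t/τ).
T(79.29) = 38.0907 + (-20.2107)·e^(−79.29/47.1145) = 38.0907 + (-20.2107)·0.185830 = 34.3349 °C.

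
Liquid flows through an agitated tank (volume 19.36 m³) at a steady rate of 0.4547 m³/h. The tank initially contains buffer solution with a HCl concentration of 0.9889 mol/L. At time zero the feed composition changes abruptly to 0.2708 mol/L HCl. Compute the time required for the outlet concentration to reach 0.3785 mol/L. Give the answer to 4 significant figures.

Mass balance on the solute (V constant): V dC/dt = Q(C_in − C), so τ = V/Q = 42.5775 h.
C(t) = C_in + (C₀ − C_in) e^(−t/τ). Set C = 0.3785 and solve for t:
e^(−t/τ) = (C − C_in)/(C₀ − C_in) = (0.3785 − 0.2708)/(0.9889 − 0.2708) = 0.149979
t = −τ ln(…) = 42.5775 × 1.89726 = 80.7806 h.

80.78 h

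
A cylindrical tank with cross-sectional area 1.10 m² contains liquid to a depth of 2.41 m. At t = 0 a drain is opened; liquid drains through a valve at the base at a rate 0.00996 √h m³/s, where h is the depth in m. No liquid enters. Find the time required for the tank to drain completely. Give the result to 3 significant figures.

Mass balance (ρ constant): A dh/dt = −0.00996 √h.
∫ h^(−1/2) dh = −(0.00996/A) ∫ dt, giving 2√h = 2√h₀ − (0.00996/A) t.
Tank is empty when √h = 0: t_empty = 2A√h₀/0.00996.
t_empty = 2·1.10·√2.41/0.00996 = 2.2000·1.5524/0.00996 = 342.90 s.

343 s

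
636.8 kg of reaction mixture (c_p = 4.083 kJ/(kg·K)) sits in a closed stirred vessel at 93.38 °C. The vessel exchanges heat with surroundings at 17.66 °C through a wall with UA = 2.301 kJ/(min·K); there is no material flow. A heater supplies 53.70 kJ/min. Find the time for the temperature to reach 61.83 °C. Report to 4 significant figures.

Lumped-capacitance energy balance: M c_p dT/dt = UA(T_amb − T) + Q̇.
τ = M c_p/UA = 1129.97 min; T_ss = T_amb + Q̇/UA = 17.66 + 53.70/2.301 = 40.9977 °C.
T(t) = T_ss + (T₀ − T_ss)e^(−t/τ); set T = 61.83:
t = −τ ln[(T − T_ss)/(T₀ − T_ss)] = −1129.97 · ln(0.397698) = 1041.90 min.

1042 min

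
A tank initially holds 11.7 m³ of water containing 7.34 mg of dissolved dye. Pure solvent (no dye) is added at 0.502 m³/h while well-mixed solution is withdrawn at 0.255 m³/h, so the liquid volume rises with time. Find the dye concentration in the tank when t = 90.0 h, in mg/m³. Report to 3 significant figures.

0.0721 mg/m³

Let m(t) be the amount of dye. Volume: V(t) = V₀ + (Q_in − Q_out) t = 11.7 + 0.24700 t; V(90.0) = 33.930 m³.
No dye enters, so dm/dt = −Q_out · (m/V).
dm/m = −Q_out dt/(V₀ + 0.24700 t); integrating gives ln(m/m₀) = −(Q_out/(Q_in−Q_out)) ln(V/V₀).
m = m₀ (V₀/V)^(Q_out/(Q_in−Q_out)) = 7.34 × (11.7/33.930)^(1.0324) = 2.4452 mg.
C = m/V = 2.4452/33.930 = 0.072067 mg/m³.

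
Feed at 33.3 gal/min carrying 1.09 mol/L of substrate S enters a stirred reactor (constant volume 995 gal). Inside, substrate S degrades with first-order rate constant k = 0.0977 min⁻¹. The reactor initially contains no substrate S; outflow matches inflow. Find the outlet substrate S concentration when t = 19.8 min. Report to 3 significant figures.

Species balance: V dC/dt = Q C_in − Q C − k V C.
dC/dt = (Q/V) C_in − (Q/V + k) C; effective rate a = Q/V + k = 0.033467 + 0.0977 = 0.13117 min⁻¹.
C_ss = Q C_in/(Q + kV) = 0.27811 mol/L; C(t) = C_ss + (C₀ − C_ss) e^(−a t).
C(19.8) = 0.27811 + (-0.27811)·e^(−0.13117·19.8) = 0.27811 + (-0.27811)·0.074488 = 0.25740 mol/L.

0.257 mol/L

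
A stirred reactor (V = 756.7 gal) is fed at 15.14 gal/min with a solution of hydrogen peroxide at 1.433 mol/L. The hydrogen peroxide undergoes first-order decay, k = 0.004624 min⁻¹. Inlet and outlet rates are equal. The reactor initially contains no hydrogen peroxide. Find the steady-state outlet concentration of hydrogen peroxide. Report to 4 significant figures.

1.164 mol/L

Accumulation = in − out − consumed: V dC/dt = Q C_in − Q C − k V C.
Steady state (dC/dt = 0): C_ss = Q C_in/(Q + kV) = C_in/(1 + kV/Q).
C_ss = 15.14·1.433/(15.14 + 0.004624·756.7) = 21.6956/18.6390 = 1.16399 mol/L.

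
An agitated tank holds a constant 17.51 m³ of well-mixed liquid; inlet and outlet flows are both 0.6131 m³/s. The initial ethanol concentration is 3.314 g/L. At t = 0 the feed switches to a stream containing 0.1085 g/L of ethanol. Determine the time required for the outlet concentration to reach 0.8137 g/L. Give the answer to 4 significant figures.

Species balance on the tank: V dC/dt = Q(C_in − C), so τ = V/Q = 28.5598 s.
C(t) = C_in + (C₀ − C_in) e^(−t/τ). Set C = 0.8137 and solve for t:
e^(−t/τ) = (C − C_in)/(C₀ − C_in) = (0.8137 − 0.1085)/(3.314 − 0.1085) = 0.219997
t = −τ ln(…) = 28.5598 × 1.51414 = 43.2436 s.

43.24 s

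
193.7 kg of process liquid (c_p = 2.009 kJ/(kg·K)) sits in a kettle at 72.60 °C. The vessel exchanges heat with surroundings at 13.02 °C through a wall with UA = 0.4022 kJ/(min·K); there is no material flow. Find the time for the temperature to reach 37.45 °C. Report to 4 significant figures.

Lumped-capacitance energy balance: M c_p dT/dt = UA(T_amb − T).
τ = M c_p/UA = 967.537 min; T_ss = T_amb = 13.0200 °C.
T(t) = T_ss + (T₀ − T_ss)e^(−t/τ); set T = 37.45:
t = −τ ln[(T − T_ss)/(T₀ − T_ss)] = −967.537 · ln(0.410037) = 862.567 min.

862.6 min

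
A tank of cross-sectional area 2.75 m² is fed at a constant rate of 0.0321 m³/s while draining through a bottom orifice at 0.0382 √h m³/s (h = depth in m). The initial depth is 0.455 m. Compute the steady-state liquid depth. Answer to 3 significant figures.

A dh/dt = Q_in − 0.0382 √h. Steady state requires inflow = outflow:
Q_in = 0.0382 √h_ss ⇒ √h_ss = 0.0321/0.0382 = 0.84031.
h_ss = 0.84031² = 0.70613 m. (Since h₀ = 0.455 m < h_ss, the level will rise toward this value.)

0.706 m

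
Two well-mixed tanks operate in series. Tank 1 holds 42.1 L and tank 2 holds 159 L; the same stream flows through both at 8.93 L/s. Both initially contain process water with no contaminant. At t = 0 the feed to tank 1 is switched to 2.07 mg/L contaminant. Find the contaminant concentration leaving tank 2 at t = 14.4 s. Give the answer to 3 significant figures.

Each tank obeys Vᵢ dCᵢ/dt = Q(Cᵢ₋₁ − Cᵢ), so τᵢ = Vᵢ/Q.
τ₁ = 42.1/8.93 = 4.7144 s; τ₂ = 159/8.93 = 17.805 s.
Tank 1: C₁ = C_in(1 − e^(−t/τ₁)). Tank 2 (τ₁ ≠ τ₂): C₂ = C_in[1 − (τ₁ e^(−t/τ₁) − τ₂ e^(−t/τ₂))/(τ₁ − τ₂)].
At t = 14.4: e^(−t/τ₁) = 0.047149, e^(−t/τ₂) = 0.44541.
C₂ = 2.07·[1 − (4.7144·0.047149 − 17.805·0.44541)/(-13.091)] = 2.07·0.41116 = 0.85110 mg/L.

0.851 mg/L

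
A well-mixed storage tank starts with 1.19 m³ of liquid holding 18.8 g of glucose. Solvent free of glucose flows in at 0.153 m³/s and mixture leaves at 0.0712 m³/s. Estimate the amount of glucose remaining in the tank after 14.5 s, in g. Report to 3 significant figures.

Let m(t) be the amount of glucose. Volume: V(t) = V₀ + (Q_in − Q_out) t = 1.19 + 0.081800 t; V(14.5) = 2.3761 m³.
No glucose enters, so dm/dt = −Q_out · (m/V).
dm/m = −Q_out dt/(V₀ + 0.081800 t); integrating gives ln(m/m₀) = −(Q_out/(Q_in−Q_out)) ln(V/V₀).
m = m₀ (V₀/V)^(Q_out/(Q_in−Q_out)) = 18.8 × (1.19/2.3761)^(0.87042) = 10.298 g.

10.3 g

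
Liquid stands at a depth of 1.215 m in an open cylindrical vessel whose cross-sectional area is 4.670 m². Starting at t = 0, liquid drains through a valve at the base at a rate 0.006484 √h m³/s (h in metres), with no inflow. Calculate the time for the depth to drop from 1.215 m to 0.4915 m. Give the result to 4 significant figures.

577.9 s

A dh/dt = −Q_out = −0.006484 √h.
∫ h^(−1/2) dh = −(0.006484/A) ∫ dt, giving 2√h = 2√h₀ − (0.006484/A) t.
t = 2A(√h₀ − √h)/0.006484 = 2·4.670·(√1.215 − √0.4915)/0.006484
  = 9.34000 × (1.10227 − 0.701071) / 0.006484 = 577.916 s.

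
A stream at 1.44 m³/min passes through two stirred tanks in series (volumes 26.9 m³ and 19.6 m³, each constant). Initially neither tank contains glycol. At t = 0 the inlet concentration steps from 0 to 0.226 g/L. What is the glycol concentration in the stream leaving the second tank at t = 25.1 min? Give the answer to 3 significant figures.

Species balance on tank i: dCᵢ/dt = (Cᵢ₋₁ − Cᵢ)/τᵢ with τᵢ = Vᵢ/Q.
τ₁ = 26.9/1.44 = 18.681 min; τ₂ = 19.6/1.44 = 13.611 min.
Solving the cascade with C₁(0)=C₂(0)=0 gives C₂(t) = C_in[1 − (τ₁ e^(−t/τ₁) − τ₂ e^(−t/τ₂))/(τ₁ − τ₂)].
At t = 25.1: e^(−t/τ₁) = 0.26089, e^(−t/τ₂) = 0.15817.
C₂ = 0.226·[1 − (18.681·0.26089 − 13.611·0.15817)/(5.0694)] = 0.226·0.46330 = 0.10471 g/L.

0.105 g/L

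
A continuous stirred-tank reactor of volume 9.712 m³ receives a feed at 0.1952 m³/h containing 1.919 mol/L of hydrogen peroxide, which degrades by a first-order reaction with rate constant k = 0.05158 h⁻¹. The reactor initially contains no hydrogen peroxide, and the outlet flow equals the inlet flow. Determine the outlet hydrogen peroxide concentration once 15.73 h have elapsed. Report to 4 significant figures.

0.3638 mol/L

V dC/dt = Q(C_in − C) − k V C.
dC/dt = (Q/V) C_in − (Q/V + k) C; effective rate a = Q/V + k = 0.0200988 + 0.05158 = 0.0716788 h⁻¹.
C_ss = Q C_in/(Q + kV) = 0.538090 mol/L; C(t) = C_ss + (C₀ − C_ss) e^(−a t).
C(15.73) = 0.538090 + (-0.538090)·e^(−0.0716788·15.73) = 0.538090 + (-0.538090)·0.323839 = 0.363836 mol/L.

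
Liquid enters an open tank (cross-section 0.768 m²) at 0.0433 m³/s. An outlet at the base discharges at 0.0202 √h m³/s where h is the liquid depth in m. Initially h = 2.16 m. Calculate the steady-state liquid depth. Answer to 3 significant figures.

4.59 m

A dh/dt = Q_in − 0.0202 √h. Steady state requires inflow = outflow:
Q_in = 0.0202 √h_ss ⇒ √h_ss = 0.0433/0.0202 = 2.1436.
h_ss = 2.1436² = 4.5949 m. (Since h₀ = 2.16 m < h_ss, the level will rise toward this value.)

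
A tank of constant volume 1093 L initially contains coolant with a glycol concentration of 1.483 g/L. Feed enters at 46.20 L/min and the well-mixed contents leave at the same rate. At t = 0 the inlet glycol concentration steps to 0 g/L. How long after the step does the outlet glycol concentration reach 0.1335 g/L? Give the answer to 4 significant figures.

Unsteady species balance (constant V, well mixed): V dC/dt = Q(C_in − C), so τ = V/Q = 23.6580 min.
C(t) = C_in + (C₀ − C_in) e^(−t/τ). Set C = 0.1335 and solve for t:
e^(−t/τ) = (C − C_in)/(C₀ − C_in) = (0.1335 − 0)/(1.483 − 0) = 0.0900202
t = −τ ln(…) = 23.6580 × 2.40772 = 56.9619 min.

56.96 min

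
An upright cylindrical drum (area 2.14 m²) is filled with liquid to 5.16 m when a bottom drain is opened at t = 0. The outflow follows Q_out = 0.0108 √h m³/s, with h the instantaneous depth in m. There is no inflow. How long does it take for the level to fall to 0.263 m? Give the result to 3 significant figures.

Volume balance on the tank: A dh/dt = −0.0108 √h.
This is separable: 2 d(√h)/dt = −0.0108/A, so √h = √h₀ − (0.0108/(2A)) t.
t = 2A(√h₀ − √h)/0.0108 = 2·2.14·(√5.16 − √0.263)/0.0108
  = 4.2800 × (2.2716 − 0.51284) / 0.0108 = 696.98 s.

697 s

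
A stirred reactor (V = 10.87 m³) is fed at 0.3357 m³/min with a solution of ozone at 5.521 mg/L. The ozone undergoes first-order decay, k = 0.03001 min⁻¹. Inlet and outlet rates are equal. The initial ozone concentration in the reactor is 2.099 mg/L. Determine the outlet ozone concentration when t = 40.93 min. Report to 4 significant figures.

Species balance: V dC/dt = Q C_in − Q C − k V C.
This is linear with rate a = Q/V + k = 0.0608932 min⁻¹.
C_ss = Q C_in/(Q + kV) = 2.80008 mg/L; C(t) = C_ss + (C₀ − C_ss) e^(−a t).
C(40.93) = 2.80008 + (-0.701084)·e^(−0.0608932·40.93) = 2.80008 + (-0.701084)·0.0827148 = 2.74209 mg/L.

2.742 mg/L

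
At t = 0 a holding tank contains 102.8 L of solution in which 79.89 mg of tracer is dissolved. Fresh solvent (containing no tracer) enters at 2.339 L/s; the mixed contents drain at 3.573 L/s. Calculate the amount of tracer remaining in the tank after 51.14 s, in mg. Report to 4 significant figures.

Let m(t) be the amount of tracer. Volume: V(t) = V₀ + (Q_in − Q_out) t = 102.8 − 1.23400 t; V(51.14) = 39.6932 L.
Solute balance: dm/dt = 0 − Q_out C = −Q_out m/V(t).
dm/m = −Q_out dt/(V₀ − 1.23400 t); integrating gives ln(m/m₀) = −(Q_out/(Q_in−Q_out)) ln(V/V₀).
m = m₀ (V₀/V)^(Q_out/(Q_in−Q_out)) = 79.89 × (102.8/39.6932)^(-2.89546) = 5.08003 mg.

5.080 mg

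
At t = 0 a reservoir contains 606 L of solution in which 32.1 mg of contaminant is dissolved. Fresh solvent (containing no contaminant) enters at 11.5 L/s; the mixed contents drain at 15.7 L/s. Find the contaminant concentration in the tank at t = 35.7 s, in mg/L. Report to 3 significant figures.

0.0243 mg/L

Total volume: dV/dt = Q_in − Q_out = -4.2000 L/s, so V(t) = 606 − 4.2000 t and V(35.7) = 456.06 L.
No contaminant enters, so dm/dt = −Q_out · (m/V).
Separate: dm/m = −Q_out dt/V(t) ⇒ ln(m/m₀) = −(Q_out/(Q_in−Q_out)) ln(V/V₀).
m = m₀ (V₀/V)^(Q_out/(Q_in−Q_out)) = 32.1 × (606/456.06)^(-3.7381) = 11.093 mg.
C = m/V = 11.093/456.06 = 0.024323 mg/L.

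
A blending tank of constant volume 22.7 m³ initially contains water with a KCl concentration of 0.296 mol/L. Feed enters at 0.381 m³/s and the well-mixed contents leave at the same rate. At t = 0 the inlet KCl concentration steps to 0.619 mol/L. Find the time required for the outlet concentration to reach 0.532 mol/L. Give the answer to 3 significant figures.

78.2 s

Species balance: V dC/dt = Q(C_in − C) ⇒ τ = V/Q = 59.580 s.
C(t) = C_in + (C₀ − C_in) e^(−t/τ). Set C = 0.532 and solve for t:
e^(−t/τ) = (C − C_in)/(C₀ − C_in) = (0.532 − 0.619)/(0.296 − 0.619) = 0.26935
t = −τ ln(…) = 59.580 × 1.3117 = 78.154 s.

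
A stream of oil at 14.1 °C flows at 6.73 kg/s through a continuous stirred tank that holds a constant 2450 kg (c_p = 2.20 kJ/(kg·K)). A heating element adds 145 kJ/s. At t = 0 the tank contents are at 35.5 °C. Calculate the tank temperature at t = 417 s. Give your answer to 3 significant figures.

27.6 °C

First-law balance (no shaft work): M c_p dT/dt = ṁ c_p (T_in − T) + 145.
Rearrange: dT/dt = (T_ss − T)/τ with τ = M/ṁ = 364.04 s and T_ss = T_in + Q̇/(ṁ c_p) = 23.893 °C.
Integrating: T(t) = T_ss + (T₀ − T_ss) e^(−t/τ).
T(417) = 23.893 + (11.607)·e^(−417/364.04) = 23.893 + (11.607)·0.31807 = 27.585 °C.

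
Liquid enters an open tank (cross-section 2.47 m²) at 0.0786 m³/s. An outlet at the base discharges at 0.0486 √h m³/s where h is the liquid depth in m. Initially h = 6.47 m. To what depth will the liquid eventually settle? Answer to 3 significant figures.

A dh/dt = Q_in − 0.0486 √h. Steady state requires inflow = outflow:
Q_in = 0.0486 √h_ss ⇒ √h_ss = 0.0786/0.0486 = 1.6173.
h_ss = 1.6173² = 2.6156 m. (Since h₀ = 6.47 m > h_ss, the level will fall toward this value.)

2.62 m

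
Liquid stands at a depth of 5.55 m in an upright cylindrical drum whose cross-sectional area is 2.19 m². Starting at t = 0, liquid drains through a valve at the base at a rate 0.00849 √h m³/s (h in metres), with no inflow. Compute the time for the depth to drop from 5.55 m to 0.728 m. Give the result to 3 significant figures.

With no inflow, A dh/dt = −0.00849 √h.
This is separable: 2 d(√h)/dt = −0.00849/A, so √h = √h₀ − (0.00849/(2A)) t.
t = 2A(√h₀ − √h)/0.00849 = 2·2.19·(√5.55 − √0.728)/0.00849
  = 4.3800 × (2.3558 − 0.85323) / 0.00849 = 775.20 s.

775 s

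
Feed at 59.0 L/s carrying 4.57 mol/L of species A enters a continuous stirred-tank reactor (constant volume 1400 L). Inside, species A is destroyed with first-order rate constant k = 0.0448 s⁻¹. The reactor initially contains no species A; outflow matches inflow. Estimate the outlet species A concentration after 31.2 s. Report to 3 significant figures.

2.07 mol/L

V dC/dt = Q(C_in − C) − k V C.
This is linear with rate a = Q/V + k = 0.086943 s⁻¹.
C_ss = Q C_in/(Q + kV) = 2.2152 mol/L; C(t) = C_ss + (C₀ − C_ss) e^(−a t).
C(31.2) = 2.2152 + (-2.2152)·e^(−0.086943·31.2) = 2.2152 + (-2.2152)·0.066363 = 2.0682 mol/L.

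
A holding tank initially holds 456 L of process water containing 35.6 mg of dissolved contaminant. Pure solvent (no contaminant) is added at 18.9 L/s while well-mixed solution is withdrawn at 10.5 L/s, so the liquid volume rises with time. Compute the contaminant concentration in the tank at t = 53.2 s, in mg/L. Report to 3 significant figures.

Total volume: dV/dt = Q_in − Q_out = 8.4000 L/s, so V(t) = 456 + 8.4000 t and V(53.2) = 902.88 L.
No contaminant enters, so dm/dt = −Q_out · (m/V).
dm/m = −Q_out dt/(V₀ + 8.4000 t); integrating gives ln(m/m₀) = −(Q_out/(Q_in−Q_out)) ln(V/V₀).
m = m₀ (V₀/V)^(Q_out/(Q_in−Q_out)) = 35.6 × (456/902.88)^(1.2500) = 15.157 mg.
C = m/V = 15.157/902.88 = 0.016788 mg/L.

0.0168 mg/L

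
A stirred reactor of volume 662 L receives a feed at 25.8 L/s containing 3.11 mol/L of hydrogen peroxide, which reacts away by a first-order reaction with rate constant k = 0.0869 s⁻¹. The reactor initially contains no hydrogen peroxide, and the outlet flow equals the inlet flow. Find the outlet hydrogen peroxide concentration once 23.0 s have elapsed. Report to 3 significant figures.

Accumulation = in − out − consumed: V dC/dt = Q C_in − Q C − k V C.
dC/dt = (Q/V) C_in − (Q/V + k) C; effective rate a = Q/V + k = 0.038973 + 0.0869 = 0.12587 s⁻¹.
C_ss = Q C_in/(Q + kV) = 0.96292 mol/L; C(t) = C_ss + (C₀ − C_ss) e^(−a t).
C(23.0) = 0.96292 + (-0.96292)·e^(−0.12587·23.0) = 0.96292 + (-0.96292)·0.055295 = 0.90968 mol/L.

0.910 mol/L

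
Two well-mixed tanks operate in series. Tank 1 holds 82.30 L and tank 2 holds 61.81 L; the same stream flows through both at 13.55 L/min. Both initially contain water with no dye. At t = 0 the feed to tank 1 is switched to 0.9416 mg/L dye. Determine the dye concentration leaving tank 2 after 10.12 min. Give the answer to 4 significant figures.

Each tank obeys Vᵢ dCᵢ/dt = Q(Cᵢ₋₁ − Cᵢ), so τᵢ = Vᵢ/Q.
τ₁ = 82.30/13.55 = 6.07380 min; τ₂ = 61.81/13.55 = 4.56162 min.
Tank 1: C₁ = C_in(1 − e^(−t/τ₁)). Tank 2 (τ₁ ≠ τ₂): C₂ = C_in[1 − (τ₁ e^(−t/τ₁) − τ₂ e^(−t/τ₂))/(τ₁ − τ₂)].
At t = 10.12: e^(−t/τ₁) = 0.188969, e^(−t/τ₂) = 0.108771.
C₂ = 0.9416·[1 − (6.07380·0.188969 − 4.56162·0.108771)/(1.51218)] = 0.9416·0.569107 = 0.535871 mg/L.

0.5359 mg/L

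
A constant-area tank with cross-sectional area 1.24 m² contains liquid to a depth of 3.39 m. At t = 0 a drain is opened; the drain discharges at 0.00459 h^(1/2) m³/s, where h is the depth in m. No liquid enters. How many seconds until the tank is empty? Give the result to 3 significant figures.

995 s

A dh/dt = −Q_out = −0.00459 √h.
Separate and integrate: 2(√h − √h₀) = −(0.00459/A) t.
Set h = 0: 2√h₀ = (0.00459/A) t_empty ⇒ t_empty = 2A√h₀/0.00459.
t_empty = 2·1.24·√3.39/0.00459 = 2.4800·1.8412/0.00459 = 994.81 s.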